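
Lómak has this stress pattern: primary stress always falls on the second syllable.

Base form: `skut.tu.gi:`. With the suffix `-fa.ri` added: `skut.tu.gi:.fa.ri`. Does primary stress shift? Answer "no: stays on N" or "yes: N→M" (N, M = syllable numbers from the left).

no: stays on 2

Base `skut.tu.gi:` (3 syllables):
  The word has 3 syllables; the second syllable is syllable 2 (tu).
  → primary stress on syllable 2.
Suffixed `skut.tu.gi:.fa.ri` (5 syllables):
  The word has 5 syllables; the second syllable is syllable 2 (tu).
  → primary stress on syllable 2.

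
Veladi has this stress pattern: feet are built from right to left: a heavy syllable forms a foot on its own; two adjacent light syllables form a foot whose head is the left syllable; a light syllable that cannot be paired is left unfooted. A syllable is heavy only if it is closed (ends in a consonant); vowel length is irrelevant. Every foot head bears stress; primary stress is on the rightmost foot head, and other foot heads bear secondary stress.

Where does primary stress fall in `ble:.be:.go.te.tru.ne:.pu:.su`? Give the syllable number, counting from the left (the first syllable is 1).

Weights: 1 ble: L, 2 be: L, 3 go L, 4 te L, 5 tru L, 6 ne: L, 7 pu: L, 8 su L.
Parse right to left (heavy = foot alone; LL = one foot; stranded L unfooted): (ˈble:.be:) (ˈgo.te) (ˈtru.ne:) (ˈpu:.su).
Foot heads: 1, 3, 5, 7.
Primary stress on the rightmost head = syllable 7.
Primary stress: syllable 7 → ble:.be:.go.te.tru.ne:.ˈpu:.su.

7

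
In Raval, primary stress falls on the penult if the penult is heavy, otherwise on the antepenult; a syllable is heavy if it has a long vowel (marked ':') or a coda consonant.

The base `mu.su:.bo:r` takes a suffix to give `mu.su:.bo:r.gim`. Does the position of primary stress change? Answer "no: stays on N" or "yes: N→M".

Base `mu.su:.bo:r` (3 syllables):
  Weights: 1 mu L, 2 su: H, 3 bo:r H.
  The penult (syllable 2, su:) is heavy, so it takes stress.
  → primary stress on syllable 2.
Suffixed `mu.su:.bo:r.gim` (4 syllables):
  Weights: 2 su: H, 3 bo:r H, 4 gim H.
  The penult (syllable 3, bo:r) is heavy, so it takes stress.
  → primary stress on syllable 3.

yes: 2→3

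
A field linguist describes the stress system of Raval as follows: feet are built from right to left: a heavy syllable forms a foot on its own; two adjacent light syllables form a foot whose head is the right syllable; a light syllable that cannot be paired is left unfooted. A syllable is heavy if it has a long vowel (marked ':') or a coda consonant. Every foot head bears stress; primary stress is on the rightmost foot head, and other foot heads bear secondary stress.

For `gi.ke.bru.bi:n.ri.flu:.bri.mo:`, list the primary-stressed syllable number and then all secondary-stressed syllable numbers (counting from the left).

primary 8, secondary 3, 4, 6

Weights: 1 gi L, 2 ke L, 3 bru L, 4 bi:n H, 5 ri L, 6 flu: H, 7 bri L, 8 mo: H.
Parse right to left (heavy = foot alone; LL = one foot; stranded L unfooted): gi (ke.ˈbru) (ˈbi:n) ri (ˈflu:) bri (ˈmo:).
Foot heads: 3, 4, 6, 8.
Primary stress on the rightmost head = syllable 8.
Secondary stress on 3, 4, 6: gi.ke.ˌbru.ˌbi:n.ri.ˌflu:.bri.ˈmo:.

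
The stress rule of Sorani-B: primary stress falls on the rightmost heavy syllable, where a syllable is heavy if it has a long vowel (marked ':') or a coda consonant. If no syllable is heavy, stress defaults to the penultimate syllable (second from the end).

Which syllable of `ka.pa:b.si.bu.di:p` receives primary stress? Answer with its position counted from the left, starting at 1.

Weights: 1 ka L, 2 pa:b H, 3 si L, 4 bu L, 5 di:p H.
Heavy syllables in the domain: 2, 5. The rightmost is syllable 5 (di:p).
Primary stress: syllable 5 → ka.pa:b.si.bu.ˈdi:p.

5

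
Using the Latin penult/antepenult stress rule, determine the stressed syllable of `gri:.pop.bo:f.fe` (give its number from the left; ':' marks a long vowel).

3

Classical Latin: stress the penult if heavy (long vowel or closed), else the antepenult.
Weights: 2 pop H, 3 bo:f H, 4 fe L.
The penult (syllable 3, bo:f) is heavy, so it takes stress.
Stress on syllable 3: gri:.pop.ˈbo:f.fe.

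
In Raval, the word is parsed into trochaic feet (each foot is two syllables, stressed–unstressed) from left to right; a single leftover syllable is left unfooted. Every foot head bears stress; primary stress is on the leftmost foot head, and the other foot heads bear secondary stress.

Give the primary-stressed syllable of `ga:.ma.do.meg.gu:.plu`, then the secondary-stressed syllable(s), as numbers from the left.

Parse left to right into trochaic (ˈσσ) feet: (ˈga:.ma) (ˈdo.meg) (ˈgu:.plu).
Foot heads (stressed positions): 1, 3, 5.
End Rule Leftmost: primary stress on the leftmost head = syllable 1.
Secondary stress on 3, 5: ˈga:.ma.ˌdo.meg.ˌgu:.plu.

primary 1, secondary 3, 5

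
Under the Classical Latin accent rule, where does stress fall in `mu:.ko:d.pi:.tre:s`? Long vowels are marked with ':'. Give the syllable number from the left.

Classical Latin: stress the penult if heavy (long vowel or closed), else the antepenult.
Weights: 2 ko:d H, 3 pi: H, 4 tre:s H.
The penult (syllable 3, pi:) is heavy, so it takes stress.
Stress on syllable 3: mu:.ko:d.ˈpi:.tre:s.

3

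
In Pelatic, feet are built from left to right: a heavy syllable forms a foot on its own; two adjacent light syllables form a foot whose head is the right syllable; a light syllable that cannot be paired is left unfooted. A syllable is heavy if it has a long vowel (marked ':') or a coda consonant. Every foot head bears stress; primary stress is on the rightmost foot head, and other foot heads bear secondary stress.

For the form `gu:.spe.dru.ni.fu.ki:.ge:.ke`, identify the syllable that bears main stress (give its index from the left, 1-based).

Weights: 1 gu: H, 2 spe L, 3 dru L, 4 ni L, 5 fu L, 6 ki: H, 7 ge: H, 8 ke L.
Parse left to right (heavy = foot alone; LL = one foot; stranded L unfooted): (ˈgu:) (spe.ˈdru) (ni.ˈfu) (ˈki:) (ˈge:) ke.
Foot heads: 1, 3, 5, 6, 7.
Primary stress on the rightmost head = syllable 7.
Primary stress: syllable 7 → gu:.spe.dru.ni.fu.ki:.ˈge:.ke.

7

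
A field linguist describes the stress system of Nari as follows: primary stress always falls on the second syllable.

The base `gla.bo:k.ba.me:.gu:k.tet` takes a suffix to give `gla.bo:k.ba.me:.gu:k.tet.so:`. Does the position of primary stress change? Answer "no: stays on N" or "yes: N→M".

Base `gla.bo:k.ba.me:.gu:k.tet` (6 syllables):
  The word has 6 syllables; the second syllable is syllable 2 (bo:k).
  → primary stress on syllable 2.
Suffixed `gla.bo:k.ba.me:.gu:k.tet.so:` (7 syllables):
  The word has 7 syllables; the second syllable is syllable 2 (bo:k).
  → primary stress on syllable 2.

no: stays on 2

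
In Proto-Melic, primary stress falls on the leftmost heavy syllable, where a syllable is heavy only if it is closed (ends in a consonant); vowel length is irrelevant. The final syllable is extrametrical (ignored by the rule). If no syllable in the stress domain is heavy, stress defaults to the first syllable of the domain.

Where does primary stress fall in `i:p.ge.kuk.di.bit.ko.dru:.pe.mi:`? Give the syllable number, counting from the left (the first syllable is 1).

The final syllable (9, mi:) is extrametrical; the stress domain is syllables 1–8.
Weights: 1 i:p H, 2 ge L, 3 kuk H, 4 di L, 5 bit H, 6 ko L, 7 dru: L, 8 pe L.
Heavy syllables in the domain: 1, 3, 5. The leftmost is syllable 1 (i:p).
Primary stress: syllable 1 → ˈi:p.ge.kuk.di.bit.ko.dru:.pe.mi:.

1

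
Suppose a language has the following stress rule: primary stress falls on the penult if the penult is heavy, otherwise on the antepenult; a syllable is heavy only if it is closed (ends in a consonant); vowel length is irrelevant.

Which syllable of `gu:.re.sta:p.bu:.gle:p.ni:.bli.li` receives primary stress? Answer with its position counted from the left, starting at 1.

Weights: 6 ni: L, 7 bli L, 8 li L.
The penult (syllable 7, bli) is light, so stress falls on the antepenult (syllable 6, ni:).
Primary stress: syllable 6 → gu:.re.sta:p.bu:.gle:p.ˈni:.bli.li.

6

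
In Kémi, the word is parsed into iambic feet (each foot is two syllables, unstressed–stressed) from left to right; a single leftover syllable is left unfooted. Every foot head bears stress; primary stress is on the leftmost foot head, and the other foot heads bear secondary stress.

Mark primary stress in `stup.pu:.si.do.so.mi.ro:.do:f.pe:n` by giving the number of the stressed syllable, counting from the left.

2

Parse left to right into iambic (σˈσ) feet: (stup.ˈpu:) (si.ˈdo) (so.ˈmi) (ro:.ˈdo:f) pe:n. Syllable 9 is left unfooted.
Foot heads (stressed positions): 2, 4, 6, 8.
End Rule Leftmost: primary stress on the leftmost head = syllable 2.
Primary stress: syllable 2 → stup.ˈpu:.si.do.so.mi.ro:.do:f.pe:n.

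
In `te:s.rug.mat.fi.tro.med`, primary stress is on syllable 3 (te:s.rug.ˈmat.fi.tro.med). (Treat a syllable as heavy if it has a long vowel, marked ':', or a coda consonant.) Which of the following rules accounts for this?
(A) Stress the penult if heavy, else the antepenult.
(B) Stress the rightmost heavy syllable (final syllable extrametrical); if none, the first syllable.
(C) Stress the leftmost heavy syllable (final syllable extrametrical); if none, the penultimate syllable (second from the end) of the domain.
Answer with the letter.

B

Rule A → syllable 4 (observed: 3).
Rule B → syllable 3 ✓.
Rule C → syllable 1 (observed: 3).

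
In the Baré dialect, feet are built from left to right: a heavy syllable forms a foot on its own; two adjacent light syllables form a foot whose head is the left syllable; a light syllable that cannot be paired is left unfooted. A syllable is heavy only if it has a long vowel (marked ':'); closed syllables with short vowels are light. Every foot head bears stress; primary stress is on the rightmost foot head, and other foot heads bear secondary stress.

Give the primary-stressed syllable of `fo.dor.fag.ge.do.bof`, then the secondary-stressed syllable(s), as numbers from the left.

Weights: 1 fo L, 2 dor L, 3 fag L, 4 ge L, 5 do L, 6 bof L.
Parse left to right (heavy = foot alone; LL = one foot; stranded L unfooted): (ˈfo.dor) (ˈfag.ge) (ˈdo.bof).
Foot heads: 1, 3, 5.
Primary stress on the rightmost head = syllable 5.
Secondary stress on 1, 3: ˌfo.dor.ˌfag.ge.ˈdo.bof.

primary 5, secondary 1, 3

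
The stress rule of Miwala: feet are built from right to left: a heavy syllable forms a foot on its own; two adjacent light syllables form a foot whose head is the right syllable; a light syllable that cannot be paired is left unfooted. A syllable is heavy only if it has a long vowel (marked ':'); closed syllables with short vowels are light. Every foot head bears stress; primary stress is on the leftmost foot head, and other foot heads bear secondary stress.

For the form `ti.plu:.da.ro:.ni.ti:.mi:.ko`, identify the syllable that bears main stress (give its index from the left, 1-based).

Weights: 1 ti L, 2 plu: H, 3 da L, 4 ro: H, 5 ni L, 6 ti: H, 7 mi: H, 8 ko L.
Parse right to left (heavy = foot alone; LL = one foot; stranded L unfooted): ti (ˈplu:) da (ˈro:) ni (ˈti:) (ˈmi:) ko.
Foot heads: 2, 4, 6, 7.
Primary stress on the leftmost head = syllable 2.
Primary stress: syllable 2 → ti.ˈplu:.da.ro:.ni.ti:.mi:.ko.

2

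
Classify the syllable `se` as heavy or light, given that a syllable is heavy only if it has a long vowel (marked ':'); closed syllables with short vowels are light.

`se`: short vowel, open (no coda). Short vowel → light.

light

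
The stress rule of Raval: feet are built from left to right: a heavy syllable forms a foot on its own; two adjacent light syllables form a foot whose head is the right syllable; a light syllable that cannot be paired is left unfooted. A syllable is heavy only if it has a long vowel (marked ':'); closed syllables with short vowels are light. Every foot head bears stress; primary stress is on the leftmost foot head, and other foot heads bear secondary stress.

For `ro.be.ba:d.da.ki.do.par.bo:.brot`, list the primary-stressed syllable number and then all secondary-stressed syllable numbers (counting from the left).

Weights: 1 ro L, 2 be L, 3 ba:d H, 4 da L, 5 ki L, 6 do L, 7 par L, 8 bo: H, 9 brot L.
Parse left to right (heavy = foot alone; LL = one foot; stranded L unfooted): (ro.ˈbe) (ˈba:d) (da.ˈki) (do.ˈpar) (ˈbo:) brot.
Foot heads: 2, 3, 5, 7, 8.
Primary stress on the leftmost head = syllable 2.
Secondary stress on 3, 5, 7, 8: ro.ˈbe.ˌba:d.da.ˌki.do.ˌpar.ˌbo:.brot.

primary 2, secondary 3, 5, 7, 8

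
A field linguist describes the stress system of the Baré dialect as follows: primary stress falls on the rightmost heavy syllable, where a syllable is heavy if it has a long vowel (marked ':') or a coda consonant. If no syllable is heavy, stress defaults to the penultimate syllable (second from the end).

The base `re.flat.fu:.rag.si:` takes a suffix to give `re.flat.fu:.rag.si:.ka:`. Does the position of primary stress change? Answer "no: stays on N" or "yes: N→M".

yes: 5→6

Base `re.flat.fu:.rag.si:` (5 syllables):
  Weights: 1 re L, 2 flat H, 3 fu: H, 4 rag H, 5 si: H.
  Heavy syllables in the domain: 2, 3, 4, 5. The rightmost is syllable 5 (si:).
  → primary stress on syllable 5.
Suffixed `re.flat.fu:.rag.si:.ka:` (6 syllables):
  Weights: 1 re L, 2 flat H, 3 fu: H, 4 rag H, 5 si: H, 6 ka: H.
  Heavy syllables in the domain: 2, 3, 4, 5, 6. The rightmost is syllable 6 (ka:).
  → primary stress on syllable 6.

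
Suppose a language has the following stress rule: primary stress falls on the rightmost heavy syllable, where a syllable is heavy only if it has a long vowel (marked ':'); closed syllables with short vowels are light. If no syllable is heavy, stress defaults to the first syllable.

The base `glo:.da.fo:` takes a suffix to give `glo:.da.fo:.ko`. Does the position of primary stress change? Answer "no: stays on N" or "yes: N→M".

Base `glo:.da.fo:` (3 syllables):
  Weights: 1 glo: H, 2 da L, 3 fo: H.
  Heavy syllables in the domain: 1, 3. The rightmost is syllable 3 (fo:).
  → primary stress on syllable 3.
Suffixed `glo:.da.fo:.ko` (4 syllables):
  Weights: 1 glo: H, 2 da L, 3 fo: H, 4 ko L.
  Heavy syllables in the domain: 1, 3. The rightmost is syllable 3 (fo:).
  → primary stress on syllable 3.

no: stays on 3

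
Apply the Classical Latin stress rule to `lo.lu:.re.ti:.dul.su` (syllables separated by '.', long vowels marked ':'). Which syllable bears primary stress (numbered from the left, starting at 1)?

Classical Latin: stress the penult if heavy (long vowel or closed), else the antepenult.
Weights: 4 ti: H, 5 dul H, 6 su L.
The penult (syllable 5, dul) is heavy, so it takes stress.
Stress on syllable 5: lo.lu:.re.ti:.ˈdul.su.

5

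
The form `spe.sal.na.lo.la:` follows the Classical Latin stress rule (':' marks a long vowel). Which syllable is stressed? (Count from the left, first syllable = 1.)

Classical Latin: stress the penult if heavy (long vowel or closed), else the antepenult.
Weights: 3 na L, 4 lo L, 5 la: H.
The penult (syllable 4, lo) is light, so stress falls on the antepenult (syllable 3, na).
Stress on syllable 3: spe.sal.ˈna.lo.la:.

3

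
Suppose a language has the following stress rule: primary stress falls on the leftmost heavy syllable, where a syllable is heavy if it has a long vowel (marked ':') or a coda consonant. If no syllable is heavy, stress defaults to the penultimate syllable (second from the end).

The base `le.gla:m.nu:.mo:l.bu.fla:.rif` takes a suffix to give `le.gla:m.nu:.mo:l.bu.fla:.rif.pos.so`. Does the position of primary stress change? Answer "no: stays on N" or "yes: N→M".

Base `le.gla:m.nu:.mo:l.bu.fla:.rif` (7 syllables):
  Weights: 1 le L, 2 gla:m H, 3 nu: H, 4 mo:l H, 5 bu L, 6 fla: H, 7 rif H.
  Heavy syllables in the domain: 2, 3, 4, 6, 7. The leftmost is syllable 2 (gla:m).
  → primary stress on syllable 2.
Suffixed `le.gla:m.nu:.mo:l.bu.fla:.rif.pos.so` (9 syllables):
  Weights: 1 le L, 2 gla:m H, 3 nu: H, 4 mo:l H, 5 bu L, 6 fla: H, 7 rif H, 8 pos H, 9 so L.
  Heavy syllables in the domain: 2, 3, 4, 6, 7, 8. The leftmost is syllable 2 (gla:m).
  → primary stress on syllable 2.

no: stays on 2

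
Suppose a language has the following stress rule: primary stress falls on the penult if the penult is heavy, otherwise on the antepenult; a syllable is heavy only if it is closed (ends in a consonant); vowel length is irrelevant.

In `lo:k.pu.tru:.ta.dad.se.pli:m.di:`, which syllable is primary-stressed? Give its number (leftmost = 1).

Weights: 6 se L, 7 pli:m H, 8 di: L.
The penult (syllable 7, pli:m) is heavy, so it takes stress.
Primary stress: syllable 7 → lo:k.pu.tru:.ta.dad.se.ˈpli:m.di:.

7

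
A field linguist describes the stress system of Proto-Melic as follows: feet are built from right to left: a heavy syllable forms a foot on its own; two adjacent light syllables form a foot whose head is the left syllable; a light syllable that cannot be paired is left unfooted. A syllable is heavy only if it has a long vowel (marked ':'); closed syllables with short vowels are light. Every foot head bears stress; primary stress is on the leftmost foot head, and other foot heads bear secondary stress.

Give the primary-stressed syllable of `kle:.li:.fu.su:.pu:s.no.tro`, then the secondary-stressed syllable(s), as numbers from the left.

primary 1, secondary 2, 4, 5, 6

Weights: 1 kle: H, 2 li: H, 3 fu L, 4 su: H, 5 pu:s H, 6 no L, 7 tro L.
Parse right to left (heavy = foot alone; LL = one foot; stranded L unfooted): (ˈkle:) (ˈli:) fu (ˈsu:) (ˈpu:s) (ˈno.tro).
Foot heads: 1, 2, 4, 5, 6.
Primary stress on the leftmost head = syllable 1.
Secondary stress on 2, 4, 5, 6: ˈkle:.ˌli:.fu.ˌsu:.ˌpu:s.ˌno.tro.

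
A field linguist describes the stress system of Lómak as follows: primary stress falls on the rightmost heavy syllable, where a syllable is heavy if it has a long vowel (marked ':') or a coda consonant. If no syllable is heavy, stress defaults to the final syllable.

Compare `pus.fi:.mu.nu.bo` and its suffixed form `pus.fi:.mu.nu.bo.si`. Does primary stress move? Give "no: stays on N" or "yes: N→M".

no: stays on 2

Base `pus.fi:.mu.nu.bo` (5 syllables):
  Weights: 1 pus H, 2 fi: H, 3 mu L, 4 nu L, 5 bo L.
  Heavy syllables in the domain: 1, 2. The rightmost is syllable 2 (fi:).
  → primary stress on syllable 2.
Suffixed `pus.fi:.mu.nu.bo.si` (6 syllables):
  Weights: 1 pus H, 2 fi: H, 3 mu L, 4 nu L, 5 bo L, 6 si L.
  Heavy syllables in the domain: 1, 2. The rightmost is syllable 2 (fi:).
  → primary stress on syllable 2.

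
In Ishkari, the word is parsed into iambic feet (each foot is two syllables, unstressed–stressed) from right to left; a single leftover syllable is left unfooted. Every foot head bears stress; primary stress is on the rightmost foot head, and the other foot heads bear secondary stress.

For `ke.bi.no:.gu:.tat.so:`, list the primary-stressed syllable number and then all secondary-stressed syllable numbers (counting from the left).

Parse right to left into iambic (σˈσ) feet: (ke.ˈbi) (no:.ˈgu:) (tat.ˈso:).
Foot heads (stressed positions): 2, 4, 6.
End Rule Rightmost: primary stress on the rightmost head = syllable 6.
Secondary stress on 2, 4: ke.ˌbi.no:.ˌgu:.tat.ˈso:.

primary 6, secondary 2, 4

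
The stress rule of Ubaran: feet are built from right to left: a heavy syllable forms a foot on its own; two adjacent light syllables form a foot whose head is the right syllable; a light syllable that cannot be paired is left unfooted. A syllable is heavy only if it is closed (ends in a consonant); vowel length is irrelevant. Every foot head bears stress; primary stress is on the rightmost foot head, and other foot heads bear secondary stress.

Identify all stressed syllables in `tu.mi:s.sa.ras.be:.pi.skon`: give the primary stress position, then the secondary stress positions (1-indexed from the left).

primary 7, secondary 2, 4, 6

Weights: 1 tu L, 2 mi:s H, 3 sa L, 4 ras H, 5 be: L, 6 pi L, 7 skon H.
Parse right to left (heavy = foot alone; LL = one foot; stranded L unfooted): tu (ˈmi:s) sa (ˈras) (be:.ˈpi) (ˈskon).
Foot heads: 2, 4, 6, 7.
Primary stress on the rightmost head = syllable 7.
Secondary stress on 2, 4, 6: tu.ˌmi:s.sa.ˌras.be:.ˌpi.ˈskon.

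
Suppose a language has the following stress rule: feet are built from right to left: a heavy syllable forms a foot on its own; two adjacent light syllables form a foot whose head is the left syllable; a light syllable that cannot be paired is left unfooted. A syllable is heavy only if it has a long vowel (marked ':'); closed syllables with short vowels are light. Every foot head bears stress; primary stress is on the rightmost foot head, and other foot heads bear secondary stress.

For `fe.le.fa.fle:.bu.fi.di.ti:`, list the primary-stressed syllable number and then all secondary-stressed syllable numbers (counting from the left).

Weights: 1 fe L, 2 le L, 3 fa L, 4 fle: H, 5 bu L, 6 fi L, 7 di L, 8 ti: H.
Parse right to left (heavy = foot alone; LL = one foot; stranded L unfooted): fe (ˈle.fa) (ˈfle:) bu (ˈfi.di) (ˈti:).
Foot heads: 2, 4, 6, 8.
Primary stress on the rightmost head = syllable 8.
Secondary stress on 2, 4, 6: fe.ˌle.fa.ˌfle:.bu.ˌfi.di.ˈti:.

primary 8, secondary 2, 4, 6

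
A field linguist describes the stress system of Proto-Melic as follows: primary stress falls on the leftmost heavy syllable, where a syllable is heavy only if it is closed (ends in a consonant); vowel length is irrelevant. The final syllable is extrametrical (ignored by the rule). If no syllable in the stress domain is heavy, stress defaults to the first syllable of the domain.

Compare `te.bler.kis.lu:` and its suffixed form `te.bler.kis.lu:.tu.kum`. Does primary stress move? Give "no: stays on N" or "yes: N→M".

no: stays on 2

Base `te.bler.kis.lu:` (4 syllables):
  The final syllable (4, lu:) is extrametrical; the stress domain is syllables 1–3.
  Weights: 1 te L, 2 bler H, 3 kis H.
  Heavy syllables in the domain: 2, 3. The leftmost is syllable 2 (bler).
  → primary stress on syllable 2.
Suffixed `te.bler.kis.lu:.tu.kum` (6 syllables):
  The final syllable (6, kum) is extrametrical; the stress domain is syllables 1–5.
  Weights: 1 te L, 2 bler H, 3 kis H, 4 lu: L, 5 tu L.
  Heavy syllables in the domain: 2, 3. The leftmost is syllable 2 (bler).
  → primary stress on syllable 2.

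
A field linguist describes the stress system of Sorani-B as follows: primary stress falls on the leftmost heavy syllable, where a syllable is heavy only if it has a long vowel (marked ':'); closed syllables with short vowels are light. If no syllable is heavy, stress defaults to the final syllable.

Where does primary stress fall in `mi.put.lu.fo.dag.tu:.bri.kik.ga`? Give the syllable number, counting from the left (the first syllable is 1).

6

Weights: 1 mi L, 2 put L, 3 lu L, 4 fo L, 5 dag L, 6 tu: H, 7 bri L, 8 kik L, 9 ga L.
Heavy syllables in the domain: 6. The leftmost is syllable 6 (tu:).
Primary stress: syllable 6 → mi.put.lu.fo.dag.ˈtu:.bri.kik.ga.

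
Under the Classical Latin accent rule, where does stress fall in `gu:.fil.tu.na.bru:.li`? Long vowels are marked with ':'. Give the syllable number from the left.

5

Classical Latin: stress the penult if heavy (long vowel or closed), else the antepenult.
Weights: 4 na L, 5 bru: H, 6 li L.
The penult (syllable 5, bru:) is heavy, so it takes stress.
Stress on syllable 5: gu:.fil.tu.na.ˈbru:.li.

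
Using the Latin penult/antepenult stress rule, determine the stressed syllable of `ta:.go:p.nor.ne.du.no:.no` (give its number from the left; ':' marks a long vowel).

Classical Latin: stress the penult if heavy (long vowel or closed), else the antepenult.
Weights: 5 du L, 6 no: H, 7 no L.
The penult (syllable 6, no:) is heavy, so it takes stress.
Stress on syllable 6: ta:.go:p.nor.ne.du.ˈno:.no.

6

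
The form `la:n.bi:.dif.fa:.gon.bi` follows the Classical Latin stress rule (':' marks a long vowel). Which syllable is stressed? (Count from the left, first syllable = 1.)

Classical Latin: stress the penult if heavy (long vowel or closed), else the antepenult.
Weights: 4 fa: H, 5 gon H, 6 bi L.
The penult (syllable 5, gon) is heavy, so it takes stress.
Stress on syllable 5: la:n.bi:.dif.fa:.ˈgon.bi.

5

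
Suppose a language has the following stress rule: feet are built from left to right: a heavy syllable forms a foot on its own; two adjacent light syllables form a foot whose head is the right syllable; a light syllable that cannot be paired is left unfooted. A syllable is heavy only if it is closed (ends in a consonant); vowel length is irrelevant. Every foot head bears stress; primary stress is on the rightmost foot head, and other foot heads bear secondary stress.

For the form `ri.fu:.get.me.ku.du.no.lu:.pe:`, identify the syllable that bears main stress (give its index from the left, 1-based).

Weights: 1 ri L, 2 fu: L, 3 get H, 4 me L, 5 ku L, 6 du L, 7 no L, 8 lu: L, 9 pe: L.
Parse left to right (heavy = foot alone; LL = one foot; stranded L unfooted): (ri.ˈfu:) (ˈget) (me.ˈku) (du.ˈno) (lu:.ˈpe:).
Foot heads: 2, 3, 5, 7, 9.
Primary stress on the rightmost head = syllable 9.
Primary stress: syllable 9 → ri.fu:.get.me.ku.du.no.lu:.ˈpe:.

9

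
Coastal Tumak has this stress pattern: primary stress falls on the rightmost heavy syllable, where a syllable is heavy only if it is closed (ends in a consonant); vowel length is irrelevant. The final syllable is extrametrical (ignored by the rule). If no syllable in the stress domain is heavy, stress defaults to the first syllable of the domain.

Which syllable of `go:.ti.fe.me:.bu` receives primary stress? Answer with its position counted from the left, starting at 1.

1

The final syllable (5, bu) is extrametrical; the stress domain is syllables 1–4.
Weights: 1 go: L, 2 ti L, 3 fe L, 4 me: L.
No heavy syllable in the domain; default to the first syllable of the domain = syllable 1.
Primary stress: syllable 1 → ˈgo:.ti.fe.me:.bu.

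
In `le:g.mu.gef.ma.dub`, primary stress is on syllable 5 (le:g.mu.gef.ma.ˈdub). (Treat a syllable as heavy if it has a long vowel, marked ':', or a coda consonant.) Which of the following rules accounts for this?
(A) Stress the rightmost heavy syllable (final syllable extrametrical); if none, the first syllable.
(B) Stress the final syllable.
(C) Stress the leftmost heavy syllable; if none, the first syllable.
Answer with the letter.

B

Rule A → syllable 3 (observed: 5).
Rule B → syllable 5 ✓.
Rule C → syllable 1 (observed: 5).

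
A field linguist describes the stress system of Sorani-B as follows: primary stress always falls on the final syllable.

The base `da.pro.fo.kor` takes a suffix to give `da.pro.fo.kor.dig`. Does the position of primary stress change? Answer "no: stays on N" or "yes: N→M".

yes: 4→5

Base `da.pro.fo.kor` (4 syllables):
  The word has 4 syllables; the final syllable is syllable 4 (kor).
  → primary stress on syllable 4.
Suffixed `da.pro.fo.kor.dig` (5 syllables):
  The word has 5 syllables; the final syllable is syllable 5 (dig).
  → primary stress on syllable 5.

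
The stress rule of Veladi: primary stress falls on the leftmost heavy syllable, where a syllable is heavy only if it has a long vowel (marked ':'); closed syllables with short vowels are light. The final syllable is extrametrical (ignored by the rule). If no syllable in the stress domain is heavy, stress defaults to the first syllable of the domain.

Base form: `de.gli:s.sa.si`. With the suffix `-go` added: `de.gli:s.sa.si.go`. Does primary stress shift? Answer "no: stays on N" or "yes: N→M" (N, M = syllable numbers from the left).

no: stays on 2

Base `de.gli:s.sa.si` (4 syllables):
  The final syllable (4, si) is extrametrical; the stress domain is syllables 1–3.
  Weights: 1 de L, 2 gli:s H, 3 sa L.
  Heavy syllables in the domain: 2. The leftmost is syllable 2 (gli:s).
  → primary stress on syllable 2.
Suffixed `de.gli:s.sa.si.go` (5 syllables):
  The final syllable (5, go) is extrametrical; the stress domain is syllables 1–4.
  Weights: 1 de L, 2 gli:s H, 3 sa L, 4 si L.
  Heavy syllables in the domain: 2. The leftmost is syllable 2 (gli:s).
  → primary stress on syllable 2.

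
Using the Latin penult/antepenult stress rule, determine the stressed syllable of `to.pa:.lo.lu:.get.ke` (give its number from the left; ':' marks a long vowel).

5

Classical Latin: stress the penult if heavy (long vowel or closed), else the antepenult.
Weights: 4 lu: H, 5 get H, 6 ke L.
The penult (syllable 5, get) is heavy, so it takes stress.
Stress on syllable 5: to.pa:.lo.lu:.ˈget.ke.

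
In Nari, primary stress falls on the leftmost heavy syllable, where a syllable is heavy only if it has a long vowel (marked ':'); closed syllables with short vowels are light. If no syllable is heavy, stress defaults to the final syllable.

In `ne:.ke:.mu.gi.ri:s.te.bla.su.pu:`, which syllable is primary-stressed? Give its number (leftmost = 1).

Weights: 1 ne: H, 2 ke: H, 3 mu L, 4 gi L, 5 ri:s H, 6 te L, 7 bla L, 8 su L, 9 pu: H.
Heavy syllables in the domain: 1, 2, 5, 9. The leftmost is syllable 1 (ne:).
Primary stress: syllable 1 → ˈne:.ke:.mu.gi.ri:s.te.bla.su.pu:.

1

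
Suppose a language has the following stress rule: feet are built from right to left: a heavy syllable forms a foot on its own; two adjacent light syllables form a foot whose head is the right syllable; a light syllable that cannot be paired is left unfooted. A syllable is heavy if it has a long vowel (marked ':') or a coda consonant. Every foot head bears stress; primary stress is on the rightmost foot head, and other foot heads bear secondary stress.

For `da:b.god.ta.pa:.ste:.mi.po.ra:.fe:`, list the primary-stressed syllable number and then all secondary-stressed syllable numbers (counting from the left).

Weights: 1 da:b H, 2 god H, 3 ta L, 4 pa: H, 5 ste: H, 6 mi L, 7 po L, 8 ra: H, 9 fe: H.
Parse right to left (heavy = foot alone; LL = one foot; stranded L unfooted): (ˈda:b) (ˈgod) ta (ˈpa:) (ˈste:) (mi.ˈpo) (ˈra:) (ˈfe:).
Foot heads: 1, 2, 4, 5, 7, 8, 9.
Primary stress on the rightmost head = syllable 9.
Secondary stress on 1, 2, 4, 5, 7, 8: ˌda:b.ˌgod.ta.ˌpa:.ˌste:.mi.ˌpo.ˌra:.ˈfe:.

primary 9, secondary 1, 2, 4, 5, 7, 8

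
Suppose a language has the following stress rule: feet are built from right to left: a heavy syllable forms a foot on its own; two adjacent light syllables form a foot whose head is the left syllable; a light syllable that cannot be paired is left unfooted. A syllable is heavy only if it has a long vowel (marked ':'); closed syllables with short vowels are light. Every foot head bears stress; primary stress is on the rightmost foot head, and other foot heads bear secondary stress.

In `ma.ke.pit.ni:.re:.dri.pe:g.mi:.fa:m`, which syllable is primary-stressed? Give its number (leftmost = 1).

Weights: 1 ma L, 2 ke L, 3 pit L, 4 ni: H, 5 re: H, 6 dri L, 7 pe:g H, 8 mi: H, 9 fa:m H.
Parse right to left (heavy = foot alone; LL = one foot; stranded L unfooted): ma (ˈke.pit) (ˈni:) (ˈre:) dri (ˈpe:g) (ˈmi:) (ˈfa:m).
Foot heads: 2, 4, 5, 7, 8, 9.
Primary stress on the rightmost head = syllable 9.
Primary stress: syllable 9 → ma.ke.pit.ni:.re:.dri.pe:g.mi:.ˈfa:m.

9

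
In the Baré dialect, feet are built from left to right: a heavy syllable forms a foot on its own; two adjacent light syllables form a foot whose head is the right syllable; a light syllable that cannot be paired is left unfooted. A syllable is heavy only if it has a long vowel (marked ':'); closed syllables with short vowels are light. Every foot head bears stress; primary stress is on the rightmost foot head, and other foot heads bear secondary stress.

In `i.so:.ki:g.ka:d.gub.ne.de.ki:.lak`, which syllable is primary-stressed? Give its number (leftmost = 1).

8

Weights: 1 i L, 2 so: H, 3 ki:g H, 4 ka:d H, 5 gub L, 6 ne L, 7 de L, 8 ki: H, 9 lak L.
Parse left to right (heavy = foot alone; LL = one foot; stranded L unfooted): i (ˈso:) (ˈki:g) (ˈka:d) (gub.ˈne) de (ˈki:) lak.
Foot heads: 2, 3, 4, 6, 8.
Primary stress on the rightmost head = syllable 8.
Primary stress: syllable 8 → i.so:.ki:g.ka:d.gub.ne.de.ˈki:.lak.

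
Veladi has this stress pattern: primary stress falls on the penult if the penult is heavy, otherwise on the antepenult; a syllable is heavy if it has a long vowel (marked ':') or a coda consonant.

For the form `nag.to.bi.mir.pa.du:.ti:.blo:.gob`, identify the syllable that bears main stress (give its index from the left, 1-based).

Weights: 7 ti: H, 8 blo: H, 9 gob H.
The penult (syllable 8, blo:) is heavy, so it takes stress.
Primary stress: syllable 8 → nag.to.bi.mir.pa.du:.ti:.ˈblo:.gob.

8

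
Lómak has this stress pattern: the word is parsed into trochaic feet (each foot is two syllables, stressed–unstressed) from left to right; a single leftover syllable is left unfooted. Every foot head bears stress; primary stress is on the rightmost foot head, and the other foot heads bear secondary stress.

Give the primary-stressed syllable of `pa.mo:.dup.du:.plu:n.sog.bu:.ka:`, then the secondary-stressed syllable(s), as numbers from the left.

primary 7, secondary 1, 3, 5

Parse left to right into trochaic (ˈσσ) feet: (ˈpa.mo:) (ˈdup.du:) (ˈplu:n.sog) (ˈbu:.ka:).
Foot heads (stressed positions): 1, 3, 5, 7.
End Rule Rightmost: primary stress on the rightmost head = syllable 7.
Secondary stress on 1, 3, 5: ˌpa.mo:.ˌdup.du:.ˌplu:n.sog.ˈbu:.ka:.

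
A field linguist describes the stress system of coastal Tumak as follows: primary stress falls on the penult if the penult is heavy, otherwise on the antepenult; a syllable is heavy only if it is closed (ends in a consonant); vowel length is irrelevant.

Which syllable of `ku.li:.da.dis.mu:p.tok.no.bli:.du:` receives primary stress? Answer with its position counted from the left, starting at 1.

Weights: 7 no L, 8 bli: L, 9 du: L.
The penult (syllable 8, bli:) is light, so stress falls on the antepenult (syllable 7, no).
Primary stress: syllable 7 → ku.li:.da.dis.mu:p.tok.ˈno.bli:.du:.

7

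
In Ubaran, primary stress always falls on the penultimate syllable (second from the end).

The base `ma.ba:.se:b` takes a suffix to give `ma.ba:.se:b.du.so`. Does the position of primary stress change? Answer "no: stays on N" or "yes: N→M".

Base `ma.ba:.se:b` (3 syllables):
  The word has 3 syllables; the penultimate syllable (second from the end) is syllable 2 (ba:).
  → primary stress on syllable 2.
Suffixed `ma.ba:.se:b.du.so` (5 syllables):
  The word has 5 syllables; the penultimate syllable (second from the end) is syllable 4 (du).
  → primary stress on syllable 4.

yes: 2→4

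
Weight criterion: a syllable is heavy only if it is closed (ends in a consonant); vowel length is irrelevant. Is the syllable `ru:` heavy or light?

light

`ru:`: long vowel, open (no coda). Open (no coda) → light.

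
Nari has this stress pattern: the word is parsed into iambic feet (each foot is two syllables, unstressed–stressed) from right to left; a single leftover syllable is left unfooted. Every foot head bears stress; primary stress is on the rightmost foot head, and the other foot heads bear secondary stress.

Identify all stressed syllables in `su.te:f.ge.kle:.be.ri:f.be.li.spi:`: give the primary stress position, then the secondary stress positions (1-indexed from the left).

Parse right to left into iambic (σˈσ) feet: su (te:f.ˈge) (kle:.ˈbe) (ri:f.ˈbe) (li.ˈspi:). Syllable 1 is left unfooted.
Foot heads (stressed positions): 3, 5, 7, 9.
End Rule Rightmost: primary stress on the rightmost head = syllable 9.
Secondary stress on 3, 5, 7: su.te:f.ˌge.kle:.ˌbe.ri:f.ˌbe.li.ˈspi:.

primary 9, secondary 3, 5, 7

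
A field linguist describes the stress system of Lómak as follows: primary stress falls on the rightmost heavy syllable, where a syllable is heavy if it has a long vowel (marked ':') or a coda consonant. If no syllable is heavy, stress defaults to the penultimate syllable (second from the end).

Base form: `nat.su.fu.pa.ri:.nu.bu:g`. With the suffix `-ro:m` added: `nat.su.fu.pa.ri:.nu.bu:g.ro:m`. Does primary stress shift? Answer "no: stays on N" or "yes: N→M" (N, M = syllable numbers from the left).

Base `nat.su.fu.pa.ri:.nu.bu:g` (7 syllables):
  Weights: 1 nat H, 2 su L, 3 fu L, 4 pa L, 5 ri: H, 6 nu L, 7 bu:g H.
  Heavy syllables in the domain: 1, 5, 7. The rightmost is syllable 7 (bu:g).
  → primary stress on syllable 7.
Suffixed `nat.su.fu.pa.ri:.nu.bu:g.ro:m` (8 syllables):
  Weights: 1 nat H, 2 su L, 3 fu L, 4 pa L, 5 ri: H, 6 nu L, 7 bu:g H, 8 ro:m H.
  Heavy syllables in the domain: 1, 5, 7, 8. The rightmost is syllable 8 (ro:m).
  → primary stress on syllable 8.

yes: 7→8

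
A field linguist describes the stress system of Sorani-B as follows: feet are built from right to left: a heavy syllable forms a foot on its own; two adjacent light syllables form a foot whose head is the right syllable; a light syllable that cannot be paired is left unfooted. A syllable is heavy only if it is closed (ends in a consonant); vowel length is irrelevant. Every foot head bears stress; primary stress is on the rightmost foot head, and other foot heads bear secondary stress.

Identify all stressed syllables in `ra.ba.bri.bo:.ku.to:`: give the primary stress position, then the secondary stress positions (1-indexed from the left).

Weights: 1 ra L, 2 ba L, 3 bri L, 4 bo: L, 5 ku L, 6 to: L.
Parse right to left (heavy = foot alone; LL = one foot; stranded L unfooted): (ra.ˈba) (bri.ˈbo:) (ku.ˈto:).
Foot heads: 2, 4, 6.
Primary stress on the rightmost head = syllable 6.
Secondary stress on 2, 4: ra.ˌba.bri.ˌbo:.ku.ˈto:.

primary 6, secondary 2, 4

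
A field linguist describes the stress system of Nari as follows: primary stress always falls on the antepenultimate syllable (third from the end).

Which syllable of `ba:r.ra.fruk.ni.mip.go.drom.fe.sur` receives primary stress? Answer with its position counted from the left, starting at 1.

The word has 9 syllables; the antepenultimate syllable (third from the end) is syllable 7 (drom).
Primary stress: syllable 7 → ba:r.ra.fruk.ni.mip.go.ˈdrom.fe.sur.

7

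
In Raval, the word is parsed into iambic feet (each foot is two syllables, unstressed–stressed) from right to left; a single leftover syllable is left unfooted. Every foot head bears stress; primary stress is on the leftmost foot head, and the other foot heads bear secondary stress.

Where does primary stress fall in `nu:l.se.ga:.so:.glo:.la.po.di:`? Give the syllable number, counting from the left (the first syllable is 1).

2

Parse right to left into iambic (σˈσ) feet: (nu:l.ˈse) (ga:.ˈso:) (glo:.ˈla) (po.ˈdi:).
Foot heads (stressed positions): 2, 4, 6, 8.
End Rule Leftmost: primary stress on the leftmost head = syllable 2.
Primary stress: syllable 2 → nu:l.ˈse.ga:.so:.glo:.la.po.di:.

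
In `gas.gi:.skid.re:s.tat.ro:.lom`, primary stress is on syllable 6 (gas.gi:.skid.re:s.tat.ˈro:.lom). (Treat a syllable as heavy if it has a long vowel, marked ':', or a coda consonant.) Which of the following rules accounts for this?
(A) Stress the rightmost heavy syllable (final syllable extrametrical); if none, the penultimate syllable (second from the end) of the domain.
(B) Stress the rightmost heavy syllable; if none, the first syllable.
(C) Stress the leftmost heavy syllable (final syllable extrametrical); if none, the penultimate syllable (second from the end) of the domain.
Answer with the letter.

A

Rule A → syllable 6 ✓.
Rule B → syllable 7 (observed: 6).
Rule C → syllable 1 (observed: 6).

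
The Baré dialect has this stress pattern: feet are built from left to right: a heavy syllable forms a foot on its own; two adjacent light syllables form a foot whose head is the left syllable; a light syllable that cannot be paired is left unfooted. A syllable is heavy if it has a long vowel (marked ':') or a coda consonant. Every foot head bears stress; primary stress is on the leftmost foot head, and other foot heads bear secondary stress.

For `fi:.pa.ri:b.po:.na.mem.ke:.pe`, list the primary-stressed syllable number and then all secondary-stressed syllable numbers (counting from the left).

primary 1, secondary 3, 4, 6, 7

Weights: 1 fi: H, 2 pa L, 3 ri:b H, 4 po: H, 5 na L, 6 mem H, 7 ke: H, 8 pe L.
Parse left to right (heavy = foot alone; LL = one foot; stranded L unfooted): (ˈfi:) pa (ˈri:b) (ˈpo:) na (ˈmem) (ˈke:) pe.
Foot heads: 1, 3, 4, 6, 7.
Primary stress on the leftmost head = syllable 1.
Secondary stress on 3, 4, 6, 7: ˈfi:.pa.ˌri:b.ˌpo:.na.ˌmem.ˌke:.pe.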